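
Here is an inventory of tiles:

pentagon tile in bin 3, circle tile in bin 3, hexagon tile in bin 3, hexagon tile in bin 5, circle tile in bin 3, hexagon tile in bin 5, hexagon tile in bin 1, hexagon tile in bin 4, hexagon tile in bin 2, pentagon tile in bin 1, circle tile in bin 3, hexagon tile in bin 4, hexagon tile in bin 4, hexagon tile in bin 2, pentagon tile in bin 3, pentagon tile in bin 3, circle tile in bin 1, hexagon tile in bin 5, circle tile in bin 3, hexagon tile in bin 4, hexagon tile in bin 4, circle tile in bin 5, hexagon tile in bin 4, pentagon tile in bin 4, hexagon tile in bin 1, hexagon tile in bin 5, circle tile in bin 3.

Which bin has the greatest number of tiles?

Counts by bin: bin 3→9, bin 4→7, bin 5→5, bin 1→4, bin 2→2.
The maximum is 9, held uniquely by bin 3.

bin 3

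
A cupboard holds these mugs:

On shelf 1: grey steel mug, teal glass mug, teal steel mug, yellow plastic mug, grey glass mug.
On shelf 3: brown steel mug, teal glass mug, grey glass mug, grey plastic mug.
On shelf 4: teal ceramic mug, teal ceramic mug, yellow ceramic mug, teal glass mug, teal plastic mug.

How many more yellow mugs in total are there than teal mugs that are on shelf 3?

yellow mugs: 2.
teal mugs on shelf 3: 1.
2 − 1 = 1.

1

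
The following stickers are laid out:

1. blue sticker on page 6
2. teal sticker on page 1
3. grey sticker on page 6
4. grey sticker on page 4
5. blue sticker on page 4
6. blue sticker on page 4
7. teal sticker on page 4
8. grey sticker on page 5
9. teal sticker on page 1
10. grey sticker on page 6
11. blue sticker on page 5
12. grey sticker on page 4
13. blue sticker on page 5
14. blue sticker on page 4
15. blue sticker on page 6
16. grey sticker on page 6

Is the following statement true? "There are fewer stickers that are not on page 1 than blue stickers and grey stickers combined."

False

There are 14 stickers that are not on page 1.
blue stickers: 7; grey stickers: 6; combined: 7 + 6 = 13.
The claim requires 14 < 13, which does not hold.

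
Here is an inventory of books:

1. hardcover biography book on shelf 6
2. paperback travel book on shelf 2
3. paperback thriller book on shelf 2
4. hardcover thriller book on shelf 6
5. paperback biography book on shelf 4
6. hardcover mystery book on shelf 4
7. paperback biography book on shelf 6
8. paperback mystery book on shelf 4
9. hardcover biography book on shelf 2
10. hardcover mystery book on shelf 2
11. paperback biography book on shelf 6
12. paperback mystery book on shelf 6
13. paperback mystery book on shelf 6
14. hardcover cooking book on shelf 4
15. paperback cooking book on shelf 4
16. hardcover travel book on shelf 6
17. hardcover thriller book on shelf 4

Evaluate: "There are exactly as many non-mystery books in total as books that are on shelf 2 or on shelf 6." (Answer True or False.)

non-mystery books: 12.
books on shelf 2 or on shelf 6: 11.
The claim requires 12 = 11, which does not hold.

False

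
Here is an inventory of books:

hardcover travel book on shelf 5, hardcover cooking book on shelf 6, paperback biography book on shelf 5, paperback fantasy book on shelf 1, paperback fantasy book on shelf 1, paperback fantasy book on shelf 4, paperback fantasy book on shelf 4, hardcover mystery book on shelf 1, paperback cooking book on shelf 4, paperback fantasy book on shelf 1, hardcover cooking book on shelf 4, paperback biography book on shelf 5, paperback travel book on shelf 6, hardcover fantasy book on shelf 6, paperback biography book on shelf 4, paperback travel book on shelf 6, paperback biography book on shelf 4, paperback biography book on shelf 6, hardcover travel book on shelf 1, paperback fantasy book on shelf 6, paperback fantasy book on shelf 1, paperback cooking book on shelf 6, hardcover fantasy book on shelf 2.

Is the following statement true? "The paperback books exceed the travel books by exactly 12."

True

There are 16 paperback books.
There are 4 travel books.
The claim requires 16 − 4 (= 12) to equal 12, which holds.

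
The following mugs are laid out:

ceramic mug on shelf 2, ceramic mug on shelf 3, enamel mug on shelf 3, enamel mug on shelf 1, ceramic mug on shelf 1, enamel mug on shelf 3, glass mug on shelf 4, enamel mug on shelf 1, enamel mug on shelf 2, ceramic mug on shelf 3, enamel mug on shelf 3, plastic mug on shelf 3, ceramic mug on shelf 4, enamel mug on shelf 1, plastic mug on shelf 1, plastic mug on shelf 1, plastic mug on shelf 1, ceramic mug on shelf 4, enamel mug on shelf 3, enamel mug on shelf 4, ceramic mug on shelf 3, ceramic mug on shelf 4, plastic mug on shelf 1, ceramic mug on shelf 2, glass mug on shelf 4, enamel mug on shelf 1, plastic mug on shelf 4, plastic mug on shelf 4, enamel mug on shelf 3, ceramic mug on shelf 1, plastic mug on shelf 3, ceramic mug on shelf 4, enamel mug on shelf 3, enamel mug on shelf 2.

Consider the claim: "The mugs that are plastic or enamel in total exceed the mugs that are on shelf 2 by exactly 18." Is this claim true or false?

False

|mugs that are plastic or enamel| = 21.
|mugs on shelf 2| = 4.
The claim requires 21 − 4 (= 17) to equal 18, which does not hold.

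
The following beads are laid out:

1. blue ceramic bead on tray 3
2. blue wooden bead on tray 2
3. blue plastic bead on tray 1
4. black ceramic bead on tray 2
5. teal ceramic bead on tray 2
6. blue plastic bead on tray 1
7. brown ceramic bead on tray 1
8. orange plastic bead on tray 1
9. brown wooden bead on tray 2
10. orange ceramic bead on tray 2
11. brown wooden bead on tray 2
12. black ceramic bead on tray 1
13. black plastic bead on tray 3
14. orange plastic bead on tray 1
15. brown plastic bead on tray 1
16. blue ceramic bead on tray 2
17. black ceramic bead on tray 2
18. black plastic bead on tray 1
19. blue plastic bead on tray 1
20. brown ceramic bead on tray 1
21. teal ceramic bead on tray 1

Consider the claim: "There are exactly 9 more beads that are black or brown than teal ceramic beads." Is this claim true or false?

False

beads that are black or brown: 10.
teal ceramic beads: 2.
The claim requires 10 − 2 (= 8) to equal 9, which does not hold.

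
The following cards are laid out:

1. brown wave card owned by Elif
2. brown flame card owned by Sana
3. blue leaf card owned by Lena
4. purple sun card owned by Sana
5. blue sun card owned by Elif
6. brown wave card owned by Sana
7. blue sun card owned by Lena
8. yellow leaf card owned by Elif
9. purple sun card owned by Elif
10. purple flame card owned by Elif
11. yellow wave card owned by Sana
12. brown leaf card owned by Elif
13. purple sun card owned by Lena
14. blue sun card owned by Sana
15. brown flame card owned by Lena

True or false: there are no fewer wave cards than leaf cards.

|wave cards| = 3.
|leaf cards| = 3.
The claim requires 3 ≥ 3, which holds.

True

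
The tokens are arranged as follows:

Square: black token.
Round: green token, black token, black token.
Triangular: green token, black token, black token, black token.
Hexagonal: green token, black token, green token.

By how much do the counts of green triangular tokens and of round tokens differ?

2

green triangular tokens: 1. round tokens: 3.
|1 − 3| = 3 − 1 = 2.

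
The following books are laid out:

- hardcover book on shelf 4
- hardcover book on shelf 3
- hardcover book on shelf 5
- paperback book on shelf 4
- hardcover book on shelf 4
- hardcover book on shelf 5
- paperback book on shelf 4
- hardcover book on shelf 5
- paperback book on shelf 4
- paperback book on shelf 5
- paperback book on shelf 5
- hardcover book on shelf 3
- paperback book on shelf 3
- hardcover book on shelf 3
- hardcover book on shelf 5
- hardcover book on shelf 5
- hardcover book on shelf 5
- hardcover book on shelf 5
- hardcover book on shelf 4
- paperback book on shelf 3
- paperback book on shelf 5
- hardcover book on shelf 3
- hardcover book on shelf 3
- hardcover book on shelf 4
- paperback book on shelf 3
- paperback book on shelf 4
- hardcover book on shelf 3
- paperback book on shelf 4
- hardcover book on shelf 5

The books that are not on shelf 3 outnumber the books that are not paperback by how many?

2

books that are not on shelf 3: 20.
books that are not paperback: 18.
20 − 18 = 2.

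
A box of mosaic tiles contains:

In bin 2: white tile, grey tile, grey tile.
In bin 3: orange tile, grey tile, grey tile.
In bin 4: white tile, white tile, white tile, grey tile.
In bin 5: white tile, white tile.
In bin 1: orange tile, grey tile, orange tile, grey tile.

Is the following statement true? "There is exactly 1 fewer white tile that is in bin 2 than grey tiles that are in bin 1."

True

white tiles in bin 2: 1.
grey tiles in bin 1: 2.
The claim requires 2 − 1 (= 1) to equal 1, which holds.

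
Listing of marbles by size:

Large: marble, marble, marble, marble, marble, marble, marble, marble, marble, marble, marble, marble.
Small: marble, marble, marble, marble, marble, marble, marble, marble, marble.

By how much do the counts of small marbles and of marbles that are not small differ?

small marbles: 9. marbles that are not small: 12.
|9 − 12| = 12 − 9 = 3.

3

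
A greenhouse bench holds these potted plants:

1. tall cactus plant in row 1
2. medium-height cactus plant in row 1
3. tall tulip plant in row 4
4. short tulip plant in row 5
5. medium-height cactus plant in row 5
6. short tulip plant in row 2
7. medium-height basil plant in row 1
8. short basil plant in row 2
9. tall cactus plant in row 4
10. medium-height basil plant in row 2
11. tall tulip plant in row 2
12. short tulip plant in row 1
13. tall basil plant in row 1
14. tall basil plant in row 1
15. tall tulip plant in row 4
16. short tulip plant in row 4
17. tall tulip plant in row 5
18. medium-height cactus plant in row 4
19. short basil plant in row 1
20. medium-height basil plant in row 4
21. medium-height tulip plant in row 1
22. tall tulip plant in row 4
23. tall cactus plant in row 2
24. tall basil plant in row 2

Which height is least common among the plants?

short

Counts by height: tall 11, medium-height 7, short 6.
The minimum is 6, held uniquely by short.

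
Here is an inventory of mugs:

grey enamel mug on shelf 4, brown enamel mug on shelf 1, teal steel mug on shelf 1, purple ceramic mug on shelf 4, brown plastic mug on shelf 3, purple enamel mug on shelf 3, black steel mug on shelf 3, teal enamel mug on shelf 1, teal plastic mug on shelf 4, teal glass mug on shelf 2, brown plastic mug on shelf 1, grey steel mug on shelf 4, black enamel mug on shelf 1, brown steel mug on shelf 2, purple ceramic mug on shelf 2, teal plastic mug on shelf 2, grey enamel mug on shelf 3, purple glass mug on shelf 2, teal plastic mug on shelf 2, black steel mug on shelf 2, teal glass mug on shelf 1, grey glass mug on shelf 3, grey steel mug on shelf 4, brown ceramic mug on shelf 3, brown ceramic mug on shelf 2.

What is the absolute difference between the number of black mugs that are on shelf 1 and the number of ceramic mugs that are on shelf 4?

0

black mugs on shelf 1: 1. ceramic mugs on shelf 4: 1.
|1 − 1| = 1 − 1 = 0.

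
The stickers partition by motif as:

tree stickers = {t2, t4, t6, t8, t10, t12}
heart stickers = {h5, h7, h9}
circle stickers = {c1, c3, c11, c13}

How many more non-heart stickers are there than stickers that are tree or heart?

1

non-heart stickers: 10.
stickers that are tree or heart: 9.
10 − 9 = 1.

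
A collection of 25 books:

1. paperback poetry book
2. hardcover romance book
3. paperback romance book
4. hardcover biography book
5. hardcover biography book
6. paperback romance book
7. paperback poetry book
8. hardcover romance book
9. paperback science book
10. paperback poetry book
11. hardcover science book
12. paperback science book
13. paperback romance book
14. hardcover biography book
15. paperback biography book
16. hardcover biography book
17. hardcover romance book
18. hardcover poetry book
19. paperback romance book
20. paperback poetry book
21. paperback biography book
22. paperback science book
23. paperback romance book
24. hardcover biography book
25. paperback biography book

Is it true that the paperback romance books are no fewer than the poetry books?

True

There are 5 paperback romance books.
There are 5 poetry books.
The claim requires 5 ≥ 5, which holds.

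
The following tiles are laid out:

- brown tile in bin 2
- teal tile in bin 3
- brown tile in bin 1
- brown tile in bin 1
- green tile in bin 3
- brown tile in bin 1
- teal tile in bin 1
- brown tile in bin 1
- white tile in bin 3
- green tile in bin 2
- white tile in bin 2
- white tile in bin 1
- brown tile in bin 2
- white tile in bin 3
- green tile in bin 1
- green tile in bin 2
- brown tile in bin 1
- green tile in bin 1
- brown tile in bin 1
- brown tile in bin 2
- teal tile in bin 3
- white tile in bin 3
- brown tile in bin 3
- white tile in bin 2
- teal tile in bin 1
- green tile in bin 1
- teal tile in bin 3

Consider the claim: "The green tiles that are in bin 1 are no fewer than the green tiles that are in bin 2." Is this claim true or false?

green tiles in bin 1: 3.
green tiles in bin 2: 2.
The claim requires 3 ≥ 2, which holds.

True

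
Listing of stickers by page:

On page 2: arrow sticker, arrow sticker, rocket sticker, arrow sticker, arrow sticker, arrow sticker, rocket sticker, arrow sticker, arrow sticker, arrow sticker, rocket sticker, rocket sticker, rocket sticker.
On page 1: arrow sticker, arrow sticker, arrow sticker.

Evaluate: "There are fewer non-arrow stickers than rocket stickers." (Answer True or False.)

There are 5 non-arrow stickers.
There are 5 rocket stickers.
The claim requires 5 < 5, which does not hold.

False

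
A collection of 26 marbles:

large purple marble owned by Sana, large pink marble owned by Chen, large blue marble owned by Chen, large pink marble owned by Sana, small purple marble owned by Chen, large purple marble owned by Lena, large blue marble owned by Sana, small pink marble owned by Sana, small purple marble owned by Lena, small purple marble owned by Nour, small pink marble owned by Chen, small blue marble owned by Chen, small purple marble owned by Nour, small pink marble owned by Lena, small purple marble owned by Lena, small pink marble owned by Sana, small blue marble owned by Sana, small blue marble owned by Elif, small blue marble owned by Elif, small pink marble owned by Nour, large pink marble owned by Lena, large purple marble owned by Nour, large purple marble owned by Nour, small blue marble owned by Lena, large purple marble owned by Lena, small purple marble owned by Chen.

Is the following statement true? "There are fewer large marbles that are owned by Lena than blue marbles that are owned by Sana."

Count of large marbles owned by Lena: 3.
Count of blue marbles owned by Sana: 2.
The claim requires 3 < 2, which does not hold.

False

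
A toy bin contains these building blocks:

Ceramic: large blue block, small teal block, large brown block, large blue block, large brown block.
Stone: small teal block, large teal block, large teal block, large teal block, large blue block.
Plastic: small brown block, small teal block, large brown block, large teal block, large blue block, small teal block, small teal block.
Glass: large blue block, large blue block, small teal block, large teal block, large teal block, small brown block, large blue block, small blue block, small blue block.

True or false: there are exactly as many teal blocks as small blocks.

False

teal blocks: 12.
small blocks: 10.
The claim requires 12 = 10, which does not hold.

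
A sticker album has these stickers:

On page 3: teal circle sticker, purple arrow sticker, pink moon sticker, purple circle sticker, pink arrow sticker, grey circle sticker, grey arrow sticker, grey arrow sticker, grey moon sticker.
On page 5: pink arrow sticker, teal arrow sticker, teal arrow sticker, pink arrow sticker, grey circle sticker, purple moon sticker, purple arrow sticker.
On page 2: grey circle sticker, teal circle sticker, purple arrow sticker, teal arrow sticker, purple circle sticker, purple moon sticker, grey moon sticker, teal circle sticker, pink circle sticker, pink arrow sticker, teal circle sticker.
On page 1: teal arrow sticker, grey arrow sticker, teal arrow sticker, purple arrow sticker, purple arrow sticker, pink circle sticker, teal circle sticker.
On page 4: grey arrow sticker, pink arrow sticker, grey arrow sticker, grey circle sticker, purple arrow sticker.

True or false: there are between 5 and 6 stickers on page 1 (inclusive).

|stickers on page 1| = 7.
The claim requires 5 ≤ 7 ≤ 6, which does not hold.

False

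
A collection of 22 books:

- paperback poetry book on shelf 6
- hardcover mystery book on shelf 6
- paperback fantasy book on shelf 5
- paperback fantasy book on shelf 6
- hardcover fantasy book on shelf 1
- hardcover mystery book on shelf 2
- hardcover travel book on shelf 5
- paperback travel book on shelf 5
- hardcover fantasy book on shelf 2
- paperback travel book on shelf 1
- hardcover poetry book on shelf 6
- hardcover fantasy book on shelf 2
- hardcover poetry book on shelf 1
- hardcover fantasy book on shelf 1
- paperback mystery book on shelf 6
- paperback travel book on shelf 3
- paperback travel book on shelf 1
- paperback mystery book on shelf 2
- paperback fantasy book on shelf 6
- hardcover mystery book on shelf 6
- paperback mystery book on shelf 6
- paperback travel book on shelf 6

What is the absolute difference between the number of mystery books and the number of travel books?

mystery books: 6. travel books: 6.
|6 − 6| = 6 − 6 = 0.

0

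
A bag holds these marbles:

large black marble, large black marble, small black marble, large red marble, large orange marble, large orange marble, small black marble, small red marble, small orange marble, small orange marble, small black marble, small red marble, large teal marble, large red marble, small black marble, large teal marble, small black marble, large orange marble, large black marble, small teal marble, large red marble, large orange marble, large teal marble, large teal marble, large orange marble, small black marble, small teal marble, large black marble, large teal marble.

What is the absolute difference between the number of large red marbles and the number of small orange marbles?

1

large red marbles: 3. small orange marbles: 2.
|3 − 2| = 3 − 2 = 1.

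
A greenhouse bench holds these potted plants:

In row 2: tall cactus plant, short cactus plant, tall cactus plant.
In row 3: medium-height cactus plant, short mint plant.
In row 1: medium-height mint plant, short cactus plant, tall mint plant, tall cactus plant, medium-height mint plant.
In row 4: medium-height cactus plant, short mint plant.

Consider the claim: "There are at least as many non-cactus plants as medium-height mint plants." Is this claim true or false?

|non-cactus plants| = 5.
|medium-height mint plants| = 2.
The claim requires 5 ≥ 2, which holds.

True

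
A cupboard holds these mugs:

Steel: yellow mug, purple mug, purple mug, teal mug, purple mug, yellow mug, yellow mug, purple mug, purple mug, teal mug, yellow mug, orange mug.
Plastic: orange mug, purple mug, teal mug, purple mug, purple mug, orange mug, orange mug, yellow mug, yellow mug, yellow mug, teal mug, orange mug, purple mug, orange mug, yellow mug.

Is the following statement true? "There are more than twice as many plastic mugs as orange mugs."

plastic mugs: 15.
orange mugs: 6.
The claim requires 15 > 2 × 6 = 12, which holds.

True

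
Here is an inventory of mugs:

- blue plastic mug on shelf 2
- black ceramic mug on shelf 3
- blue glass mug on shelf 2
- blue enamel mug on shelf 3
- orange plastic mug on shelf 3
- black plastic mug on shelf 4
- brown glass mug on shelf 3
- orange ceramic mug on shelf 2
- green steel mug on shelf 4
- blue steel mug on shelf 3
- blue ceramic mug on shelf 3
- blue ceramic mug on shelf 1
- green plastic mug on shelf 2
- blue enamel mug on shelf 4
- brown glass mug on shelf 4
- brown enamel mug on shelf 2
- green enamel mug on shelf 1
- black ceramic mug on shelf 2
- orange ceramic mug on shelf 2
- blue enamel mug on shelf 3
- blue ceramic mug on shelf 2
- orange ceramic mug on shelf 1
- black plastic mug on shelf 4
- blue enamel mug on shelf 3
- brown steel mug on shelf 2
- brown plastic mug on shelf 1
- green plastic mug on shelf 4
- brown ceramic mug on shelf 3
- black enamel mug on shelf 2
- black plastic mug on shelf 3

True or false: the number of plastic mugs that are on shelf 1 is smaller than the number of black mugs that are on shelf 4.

plastic mugs on shelf 1: 1.
black mugs on shelf 4: 2.
The claim requires 1 < 2, which holds.

True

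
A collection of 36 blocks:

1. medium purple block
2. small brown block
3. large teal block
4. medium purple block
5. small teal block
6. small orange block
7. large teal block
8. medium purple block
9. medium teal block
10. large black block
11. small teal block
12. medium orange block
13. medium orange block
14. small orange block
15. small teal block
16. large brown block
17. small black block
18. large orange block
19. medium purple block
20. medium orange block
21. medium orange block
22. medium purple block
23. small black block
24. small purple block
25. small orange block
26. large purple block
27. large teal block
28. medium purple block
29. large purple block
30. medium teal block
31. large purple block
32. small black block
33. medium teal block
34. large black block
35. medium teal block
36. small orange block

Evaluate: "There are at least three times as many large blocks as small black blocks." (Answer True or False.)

There are 10 large blocks.
There are 3 small black blocks.
The claim requires 10 ≥ 3 × 3 = 9, which holds.

True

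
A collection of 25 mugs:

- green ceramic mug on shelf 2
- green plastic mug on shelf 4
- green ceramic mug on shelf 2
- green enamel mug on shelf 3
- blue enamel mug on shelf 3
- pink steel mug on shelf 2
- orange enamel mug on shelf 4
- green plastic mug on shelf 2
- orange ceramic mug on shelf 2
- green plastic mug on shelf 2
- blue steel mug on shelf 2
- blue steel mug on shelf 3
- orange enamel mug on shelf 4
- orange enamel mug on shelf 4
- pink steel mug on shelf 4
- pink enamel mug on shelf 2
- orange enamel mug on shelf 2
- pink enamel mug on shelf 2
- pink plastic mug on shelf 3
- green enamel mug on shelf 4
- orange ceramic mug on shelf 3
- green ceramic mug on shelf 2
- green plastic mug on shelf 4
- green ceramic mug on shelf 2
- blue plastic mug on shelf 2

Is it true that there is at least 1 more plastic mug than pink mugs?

True

There are 6 plastic mugs.
There are 5 pink mugs.
The claim requires 6 − 5 = 1 ≥ 1, which holds.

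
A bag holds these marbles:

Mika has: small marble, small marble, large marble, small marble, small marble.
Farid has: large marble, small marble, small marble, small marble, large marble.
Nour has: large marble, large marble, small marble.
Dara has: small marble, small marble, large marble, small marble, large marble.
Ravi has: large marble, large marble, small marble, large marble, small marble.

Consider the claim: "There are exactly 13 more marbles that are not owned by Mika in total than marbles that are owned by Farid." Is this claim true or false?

|marbles that are not owned by Mika| = 18.
|marbles owned by Farid| = 5.
The claim requires 18 − 5 (= 13) to equal 13, which holds.

True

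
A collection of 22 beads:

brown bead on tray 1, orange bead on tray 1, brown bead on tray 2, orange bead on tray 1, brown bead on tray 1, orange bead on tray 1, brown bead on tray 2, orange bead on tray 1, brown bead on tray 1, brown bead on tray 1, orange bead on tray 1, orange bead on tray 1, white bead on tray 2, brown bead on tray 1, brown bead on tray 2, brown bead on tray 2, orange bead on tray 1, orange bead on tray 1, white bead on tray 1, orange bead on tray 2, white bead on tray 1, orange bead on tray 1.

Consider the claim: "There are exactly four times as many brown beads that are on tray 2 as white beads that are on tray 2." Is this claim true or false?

|brown beads on tray 2| = 4.
|white beads on tray 2| = 1.
The claim requires 4 = 4 × 1 = 4, which holds.

True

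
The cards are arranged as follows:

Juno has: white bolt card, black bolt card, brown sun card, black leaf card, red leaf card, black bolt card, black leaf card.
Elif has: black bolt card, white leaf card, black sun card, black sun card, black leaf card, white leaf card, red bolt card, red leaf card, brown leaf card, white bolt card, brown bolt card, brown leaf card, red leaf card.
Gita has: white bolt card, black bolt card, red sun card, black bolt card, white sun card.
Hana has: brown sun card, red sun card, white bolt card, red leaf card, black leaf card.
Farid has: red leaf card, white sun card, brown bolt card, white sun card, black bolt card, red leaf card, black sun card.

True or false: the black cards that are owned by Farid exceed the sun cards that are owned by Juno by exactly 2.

False

Count of black cards owned by Farid: 2.
Count of sun cards owned by Juno: 1.
The claim requires 2 − 1 (= 1) to equal 2, which does not hold.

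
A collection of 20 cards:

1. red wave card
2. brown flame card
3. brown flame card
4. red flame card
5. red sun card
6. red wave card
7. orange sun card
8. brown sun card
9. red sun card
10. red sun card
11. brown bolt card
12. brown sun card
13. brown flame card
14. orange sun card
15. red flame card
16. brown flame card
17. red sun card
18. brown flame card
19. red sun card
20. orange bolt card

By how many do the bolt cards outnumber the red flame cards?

bolt cards: 2.
red flame cards: 2.
2 − 2 = 0.

0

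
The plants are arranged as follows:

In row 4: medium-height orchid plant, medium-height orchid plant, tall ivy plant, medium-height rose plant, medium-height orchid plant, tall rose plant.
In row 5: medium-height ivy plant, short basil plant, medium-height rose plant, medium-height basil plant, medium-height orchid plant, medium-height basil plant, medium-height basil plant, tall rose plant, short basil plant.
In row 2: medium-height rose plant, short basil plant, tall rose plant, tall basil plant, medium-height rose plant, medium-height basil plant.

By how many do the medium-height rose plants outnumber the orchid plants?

0

medium-height rose plants: 4.
orchid plants: 4.
4 − 4 = 0.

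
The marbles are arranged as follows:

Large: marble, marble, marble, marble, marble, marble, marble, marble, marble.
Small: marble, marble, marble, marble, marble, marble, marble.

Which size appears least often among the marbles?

Counts by size: large 9, small 7.
The minimum is 7, held uniquely by small.

small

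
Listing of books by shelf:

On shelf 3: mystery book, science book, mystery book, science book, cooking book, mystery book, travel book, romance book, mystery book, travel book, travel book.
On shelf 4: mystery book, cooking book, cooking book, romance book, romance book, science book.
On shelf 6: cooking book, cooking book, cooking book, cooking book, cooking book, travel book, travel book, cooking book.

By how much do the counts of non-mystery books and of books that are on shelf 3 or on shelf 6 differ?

1

non-mystery books: 20. books on shelf 3 or on shelf 6: 19.
|20 − 19| = 20 − 19 = 1.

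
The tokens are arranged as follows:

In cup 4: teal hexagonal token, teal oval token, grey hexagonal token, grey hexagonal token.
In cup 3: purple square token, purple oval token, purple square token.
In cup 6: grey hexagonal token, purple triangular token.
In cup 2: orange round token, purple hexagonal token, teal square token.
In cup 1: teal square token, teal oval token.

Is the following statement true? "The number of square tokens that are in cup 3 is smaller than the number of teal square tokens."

False

There are 2 square tokens in cup 3.
There are 2 teal square tokens.
The claim requires 2 < 2, which does not hold.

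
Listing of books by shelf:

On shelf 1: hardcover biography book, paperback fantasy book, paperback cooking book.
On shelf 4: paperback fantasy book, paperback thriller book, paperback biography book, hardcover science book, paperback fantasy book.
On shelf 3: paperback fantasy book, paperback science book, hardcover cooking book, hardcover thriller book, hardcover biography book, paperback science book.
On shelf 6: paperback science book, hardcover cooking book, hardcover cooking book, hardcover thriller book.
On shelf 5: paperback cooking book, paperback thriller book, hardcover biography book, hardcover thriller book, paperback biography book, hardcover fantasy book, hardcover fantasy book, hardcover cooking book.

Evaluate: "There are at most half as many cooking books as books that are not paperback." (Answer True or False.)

There are 6 cooking books.
There are 13 books that are not paperback.
The claim requires 2 × 6 = 12 ≤ 13, which holds.

True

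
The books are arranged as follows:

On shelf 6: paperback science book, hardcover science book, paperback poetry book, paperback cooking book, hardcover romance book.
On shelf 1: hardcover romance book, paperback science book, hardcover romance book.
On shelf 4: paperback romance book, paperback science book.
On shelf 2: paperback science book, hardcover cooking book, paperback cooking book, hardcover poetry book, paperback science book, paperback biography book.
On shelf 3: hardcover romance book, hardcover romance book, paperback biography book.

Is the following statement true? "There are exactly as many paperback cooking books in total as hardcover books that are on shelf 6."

There are 2 paperback cooking books.
There are 2 hardcover books on shelf 6.
The claim requires 2 = 2, which holds.

True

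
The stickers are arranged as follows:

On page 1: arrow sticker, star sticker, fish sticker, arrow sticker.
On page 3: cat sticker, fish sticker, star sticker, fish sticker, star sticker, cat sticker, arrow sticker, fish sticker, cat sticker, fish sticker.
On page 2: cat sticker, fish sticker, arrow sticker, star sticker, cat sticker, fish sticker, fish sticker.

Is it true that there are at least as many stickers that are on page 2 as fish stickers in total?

False

stickers on page 2: 7.
fish stickers: 8.
The claim requires 7 ≥ 8, which does not hold.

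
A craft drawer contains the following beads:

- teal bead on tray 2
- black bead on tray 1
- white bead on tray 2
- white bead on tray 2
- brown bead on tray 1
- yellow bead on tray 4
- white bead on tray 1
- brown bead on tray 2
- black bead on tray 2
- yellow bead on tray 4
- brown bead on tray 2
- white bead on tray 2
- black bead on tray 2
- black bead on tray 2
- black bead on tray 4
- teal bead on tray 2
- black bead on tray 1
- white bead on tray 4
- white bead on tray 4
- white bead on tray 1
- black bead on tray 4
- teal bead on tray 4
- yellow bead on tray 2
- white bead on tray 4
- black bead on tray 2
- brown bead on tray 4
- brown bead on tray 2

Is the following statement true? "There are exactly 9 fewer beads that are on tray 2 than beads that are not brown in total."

beads on tray 2: 13.
beads that are not brown: 22.
The claim requires 22 − 13 (= 9) to equal 9, which holds.

True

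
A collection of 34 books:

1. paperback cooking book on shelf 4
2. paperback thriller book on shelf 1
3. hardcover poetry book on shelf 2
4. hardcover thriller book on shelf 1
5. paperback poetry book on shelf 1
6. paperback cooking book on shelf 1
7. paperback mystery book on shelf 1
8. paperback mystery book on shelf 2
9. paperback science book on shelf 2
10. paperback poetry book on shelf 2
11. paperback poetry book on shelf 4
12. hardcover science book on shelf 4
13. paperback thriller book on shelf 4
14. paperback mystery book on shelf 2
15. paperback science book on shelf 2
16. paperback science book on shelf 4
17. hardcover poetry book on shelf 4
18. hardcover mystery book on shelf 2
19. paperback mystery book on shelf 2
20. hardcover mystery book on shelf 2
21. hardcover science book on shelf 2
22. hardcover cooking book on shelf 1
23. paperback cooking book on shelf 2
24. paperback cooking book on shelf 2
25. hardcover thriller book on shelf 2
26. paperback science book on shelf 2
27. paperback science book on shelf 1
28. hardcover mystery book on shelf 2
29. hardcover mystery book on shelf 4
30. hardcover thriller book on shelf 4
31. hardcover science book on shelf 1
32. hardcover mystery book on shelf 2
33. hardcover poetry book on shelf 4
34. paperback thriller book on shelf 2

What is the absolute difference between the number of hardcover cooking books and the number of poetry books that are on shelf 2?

hardcover cooking books: 1. poetry books on shelf 2: 2.
|1 − 2| = 2 − 1 = 1.

1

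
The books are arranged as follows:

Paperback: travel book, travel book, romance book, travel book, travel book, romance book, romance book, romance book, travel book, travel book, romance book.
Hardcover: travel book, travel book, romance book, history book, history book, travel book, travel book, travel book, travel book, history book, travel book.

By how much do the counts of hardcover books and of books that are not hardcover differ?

hardcover books: 11. books that are not hardcover: 11.
|11 − 11| = 11 − 11 = 0.

0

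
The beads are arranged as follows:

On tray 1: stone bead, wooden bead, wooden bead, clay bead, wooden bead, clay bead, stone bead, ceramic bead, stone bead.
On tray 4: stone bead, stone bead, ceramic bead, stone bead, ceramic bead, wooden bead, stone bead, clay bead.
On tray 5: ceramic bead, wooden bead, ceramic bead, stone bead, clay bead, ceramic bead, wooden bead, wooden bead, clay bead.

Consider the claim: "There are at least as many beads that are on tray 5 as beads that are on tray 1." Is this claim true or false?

True

|beads on tray 5| = 9.
|beads on tray 1| = 9.
The claim requires 9 ≥ 9, which holds.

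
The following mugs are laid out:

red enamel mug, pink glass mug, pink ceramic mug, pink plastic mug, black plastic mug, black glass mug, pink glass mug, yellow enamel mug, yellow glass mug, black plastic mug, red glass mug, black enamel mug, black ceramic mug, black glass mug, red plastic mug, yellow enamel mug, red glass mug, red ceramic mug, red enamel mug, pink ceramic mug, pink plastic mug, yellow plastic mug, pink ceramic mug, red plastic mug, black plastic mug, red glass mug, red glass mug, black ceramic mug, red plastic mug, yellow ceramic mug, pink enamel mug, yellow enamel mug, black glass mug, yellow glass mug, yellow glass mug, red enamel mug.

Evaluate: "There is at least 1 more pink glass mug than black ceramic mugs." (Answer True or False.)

False

There are 2 pink glass mugs.
There are 2 black ceramic mugs.
The claim requires 2 − 2 = 0 ≥ 1, which does not hold.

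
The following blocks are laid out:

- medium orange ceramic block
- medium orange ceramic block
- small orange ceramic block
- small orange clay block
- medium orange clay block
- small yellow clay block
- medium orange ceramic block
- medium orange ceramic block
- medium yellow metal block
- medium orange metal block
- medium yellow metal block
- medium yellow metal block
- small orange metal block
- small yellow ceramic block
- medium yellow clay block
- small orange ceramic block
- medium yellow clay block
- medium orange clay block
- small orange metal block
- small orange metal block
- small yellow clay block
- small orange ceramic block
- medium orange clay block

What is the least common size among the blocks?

Counts by size: medium 13, small 10.
The minimum is 10, held uniquely by small.

small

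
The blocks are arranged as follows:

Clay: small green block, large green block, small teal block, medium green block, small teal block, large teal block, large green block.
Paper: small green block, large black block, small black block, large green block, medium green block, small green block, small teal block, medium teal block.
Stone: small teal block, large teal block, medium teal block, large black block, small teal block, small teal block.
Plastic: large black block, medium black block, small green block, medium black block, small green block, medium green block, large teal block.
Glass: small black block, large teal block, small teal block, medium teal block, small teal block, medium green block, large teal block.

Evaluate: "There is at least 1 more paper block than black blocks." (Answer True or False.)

|paper blocks| = 8.
|black blocks| = 7.
The claim requires 8 − 7 = 1 ≥ 1, which holds.

True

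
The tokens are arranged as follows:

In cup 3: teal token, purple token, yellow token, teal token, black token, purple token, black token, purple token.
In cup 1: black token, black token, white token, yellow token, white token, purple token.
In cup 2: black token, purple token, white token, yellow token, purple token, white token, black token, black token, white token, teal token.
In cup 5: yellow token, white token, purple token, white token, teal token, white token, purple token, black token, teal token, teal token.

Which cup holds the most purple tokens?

Counts by cup (restricted to purple tokens): cup 3→3, cup 2→2, cup 5→2, cup 1→1.
The maximum is 3, held uniquely by cup 3.

cup 3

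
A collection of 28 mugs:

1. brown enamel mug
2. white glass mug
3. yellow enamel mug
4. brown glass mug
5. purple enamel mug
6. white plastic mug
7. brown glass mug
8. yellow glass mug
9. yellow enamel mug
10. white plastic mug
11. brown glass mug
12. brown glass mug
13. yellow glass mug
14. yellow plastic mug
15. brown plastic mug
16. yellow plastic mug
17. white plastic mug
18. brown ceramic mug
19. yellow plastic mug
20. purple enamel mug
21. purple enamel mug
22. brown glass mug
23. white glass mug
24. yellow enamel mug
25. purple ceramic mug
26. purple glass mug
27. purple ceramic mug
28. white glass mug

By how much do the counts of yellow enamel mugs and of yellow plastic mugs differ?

yellow enamel mugs: 3. yellow plastic mugs: 3.
|3 − 3| = 3 − 3 = 0.

0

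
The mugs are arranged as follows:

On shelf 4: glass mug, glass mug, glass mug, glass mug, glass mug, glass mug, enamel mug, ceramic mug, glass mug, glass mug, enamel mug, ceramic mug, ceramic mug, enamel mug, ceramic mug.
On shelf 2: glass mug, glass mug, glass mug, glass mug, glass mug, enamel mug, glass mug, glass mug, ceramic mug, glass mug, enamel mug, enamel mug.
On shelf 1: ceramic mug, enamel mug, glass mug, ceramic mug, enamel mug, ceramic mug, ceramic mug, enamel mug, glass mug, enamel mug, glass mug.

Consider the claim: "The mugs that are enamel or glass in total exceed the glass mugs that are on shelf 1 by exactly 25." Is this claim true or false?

|mugs that are enamel or glass| = 29.
|glass mugs on shelf 1| = 3.
The claim requires 29 − 3 (= 26) to equal 25, which does not hold.

False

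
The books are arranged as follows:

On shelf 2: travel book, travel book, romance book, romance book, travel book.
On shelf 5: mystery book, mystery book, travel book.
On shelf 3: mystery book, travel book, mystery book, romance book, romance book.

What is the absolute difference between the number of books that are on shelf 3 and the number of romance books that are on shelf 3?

books on shelf 3: 5. romance books on shelf 3: 2.
|5 − 2| = 5 − 2 = 3.

3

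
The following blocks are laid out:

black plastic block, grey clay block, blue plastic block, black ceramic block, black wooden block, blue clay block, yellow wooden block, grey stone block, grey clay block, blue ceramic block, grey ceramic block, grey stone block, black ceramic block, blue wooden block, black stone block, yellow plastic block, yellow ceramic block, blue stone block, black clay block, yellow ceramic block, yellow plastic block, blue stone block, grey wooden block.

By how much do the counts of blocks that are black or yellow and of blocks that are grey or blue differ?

1

blocks that are black or yellow: 11. blocks that are grey or blue: 12.
|11 − 12| = 12 − 11 = 1.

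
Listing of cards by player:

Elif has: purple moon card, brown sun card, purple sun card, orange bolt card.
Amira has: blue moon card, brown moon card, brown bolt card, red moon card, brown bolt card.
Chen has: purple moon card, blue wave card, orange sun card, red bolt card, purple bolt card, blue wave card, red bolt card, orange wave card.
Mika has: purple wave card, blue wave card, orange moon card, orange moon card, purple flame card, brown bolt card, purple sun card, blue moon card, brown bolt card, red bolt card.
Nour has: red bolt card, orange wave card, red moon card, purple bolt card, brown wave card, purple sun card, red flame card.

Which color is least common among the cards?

Counts by color: purple 9, brown 7, red 7, orange 6, blue 5.
The minimum is 5, held uniquely by blue.

blue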